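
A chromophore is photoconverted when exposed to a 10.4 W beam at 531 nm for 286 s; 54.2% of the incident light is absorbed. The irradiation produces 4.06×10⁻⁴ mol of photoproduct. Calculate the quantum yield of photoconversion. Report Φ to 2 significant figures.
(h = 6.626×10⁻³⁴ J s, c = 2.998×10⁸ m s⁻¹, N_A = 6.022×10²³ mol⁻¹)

Φ = 0.057

Photon energy at 531 nm: hc/λ = (6.626×10⁻³⁴)(2.998×10⁸)/(531×10⁻⁹) = 3.741×10⁻¹⁹ J.
Energy delivered: (10.4 W)(286 s) = 2974 J.
Photons incident: 2974 / 3.741×10⁻¹⁹ = 7.950×10²¹, i.e. 7.950×10²¹/6.022×10²³ = 0.01320 mol.
Photons absorbed: 0.542 × 0.01320 = 0.007154 mol.
Φ = 4.06×10⁻⁴ mol / 0.007154 mol photons = 0.057.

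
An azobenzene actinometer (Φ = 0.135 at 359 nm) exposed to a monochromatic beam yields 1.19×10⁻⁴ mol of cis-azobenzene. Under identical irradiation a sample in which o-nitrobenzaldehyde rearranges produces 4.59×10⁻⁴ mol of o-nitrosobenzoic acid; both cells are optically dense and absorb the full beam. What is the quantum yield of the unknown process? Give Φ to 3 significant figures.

Photons absorbed by the actinometer: 1.19×10⁻⁴ / 0.135 = 8.815×10⁻⁴ mol.
Φ(unknown) = 4.59×10⁻⁴ / 8.815×10⁻⁴ = 0.521.

Φ = 0.521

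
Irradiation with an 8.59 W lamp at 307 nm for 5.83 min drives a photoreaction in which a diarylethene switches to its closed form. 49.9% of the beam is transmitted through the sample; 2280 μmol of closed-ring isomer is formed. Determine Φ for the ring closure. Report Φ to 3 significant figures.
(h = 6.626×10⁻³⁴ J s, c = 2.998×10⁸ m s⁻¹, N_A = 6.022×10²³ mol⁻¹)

Product: 2280 μmol = 0.00228 mol.
Photon energy at 307 nm: hc/λ = (6.626×10⁻³⁴)(2.998×10⁸)/(307×10⁻⁹) = 6.471×10⁻¹⁹ J.
Energy delivered: (8.59 W)(349.8 s) = 3005 J.
Photons incident: 3005 / 6.471×10⁻¹⁹ = 4.644×10²¹, i.e. 4.644×10²¹/6.022×10²³ = 0.007712 mol.
Fraction absorbed: 1 − 49.9/100 = 0.5010.
Photons absorbed: 0.5010 × 0.007712 = 0.003864 mol.
Φ = 0.00228 mol / 0.003864 mol photons = 0.590.

Φ = 0.590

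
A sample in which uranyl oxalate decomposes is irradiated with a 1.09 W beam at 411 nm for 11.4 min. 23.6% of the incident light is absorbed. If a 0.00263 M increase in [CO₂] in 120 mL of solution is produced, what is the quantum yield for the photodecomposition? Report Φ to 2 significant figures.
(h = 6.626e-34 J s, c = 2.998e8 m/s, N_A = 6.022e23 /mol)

Product: (0.00263 M)(0.12 L) = 3.156e-4 mol.
Photon energy at 411 nm: hc/λ = (6.626e-34)(2.998e8)/(411e-9) = 4.833e-19 J.
Energy delivered: (1.09 W)(684 s) = 745.6 J.
Photons incident: 745.6 / 4.833e-19 = 1.543e21, i.e. 1.543e21/6.022e23 = 0.002562 mol.
Photons absorbed: 0.236 × 0.002562 = 6.046e-4 mol.
Φ = 3.156e-4 mol / 6.046e-4 mol photons = 0.52.

Φ = 0.52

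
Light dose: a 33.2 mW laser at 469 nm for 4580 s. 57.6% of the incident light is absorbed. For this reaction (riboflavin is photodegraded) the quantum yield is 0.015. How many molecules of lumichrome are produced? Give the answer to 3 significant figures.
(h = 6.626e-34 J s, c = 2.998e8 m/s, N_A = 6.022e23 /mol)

3.10e18 molecules

Photon energy at 469 nm: hc/λ = (6.626e-34)(2.998e8)/(469e-9) = 4.236e-19 J.
Energy delivered: (33.2 mW)(4580 s) = 152.1 J.
Photons incident: 152.1 / 4.236e-19 = 3.591e20, i.e. 3.591e20/6.022e23 = 5.963e-4 mol.
Photons absorbed: 0.576 × 5.963e-4 = 3.435e-4 mol.
Product: Φ × n_abs = 0.015 × 3.435e-4 = 5.153e-6 mol.
As a count: 5.153e-6 × 6.022e23 = 3.10e18.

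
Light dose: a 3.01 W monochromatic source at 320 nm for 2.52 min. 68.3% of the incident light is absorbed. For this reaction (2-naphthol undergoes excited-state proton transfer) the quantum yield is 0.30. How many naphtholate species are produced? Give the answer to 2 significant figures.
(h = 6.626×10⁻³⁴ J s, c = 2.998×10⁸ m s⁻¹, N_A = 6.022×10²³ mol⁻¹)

1.5×10²⁰ species

Photon energy at 320 nm: hc/λ = (6.626×10⁻³⁴)(2.998×10⁸)/(320×10⁻⁹) = 6.208×10⁻¹⁹ J.
Energy delivered: (3.01 W)(151.2 s) = 455.1 J.
Photons incident: 455.1 / 6.208×10⁻¹⁹ = 7.331×10²⁰, i.e. 7.331×10²⁰/6.022×10²³ = 0.001217 mol.
Photons absorbed: 0.683 × 0.001217 = 8.312×10⁻⁴ mol.
Product: Φ × n_abs = 0.30 × 8.312×10⁻⁴ = 2.494×10⁻⁴ mol.
As a count: 2.494×10⁻⁴ × 6.022×10²³ = 1.5×10²⁰.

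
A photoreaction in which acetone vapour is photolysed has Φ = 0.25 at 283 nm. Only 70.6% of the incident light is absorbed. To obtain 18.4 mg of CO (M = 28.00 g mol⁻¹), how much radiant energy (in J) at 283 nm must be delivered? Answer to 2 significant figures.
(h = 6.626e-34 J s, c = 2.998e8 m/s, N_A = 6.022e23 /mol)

1600 J

Product: 18.4 mg / 28.00 g mol⁻¹ = 6.571e-4 mol.
Photons that must be absorbed: 6.571e-4 / 0.25 = 0.002628 mol.
Incident photons needed: 0.002628 / 0.706 = 0.003722 mol.
Photon energy: hc/λ = 7.019e-19 J; per mole, 4.227e5 J mol⁻¹.
Energy required: 0.003722 × 4.227e5 = 1600 J.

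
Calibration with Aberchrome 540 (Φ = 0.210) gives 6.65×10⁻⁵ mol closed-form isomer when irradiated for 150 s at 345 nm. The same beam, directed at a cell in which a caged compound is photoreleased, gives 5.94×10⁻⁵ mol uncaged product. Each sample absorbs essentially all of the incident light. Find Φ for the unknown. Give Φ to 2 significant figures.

Photons absorbed by the actinometer: 6.65×10⁻⁵ / 0.210 = 3.167×10⁻⁴ mol.
Φ(unknown) = 5.94×10⁻⁵ / 3.167×10⁻⁴ = 0.19.

Φ = 0.19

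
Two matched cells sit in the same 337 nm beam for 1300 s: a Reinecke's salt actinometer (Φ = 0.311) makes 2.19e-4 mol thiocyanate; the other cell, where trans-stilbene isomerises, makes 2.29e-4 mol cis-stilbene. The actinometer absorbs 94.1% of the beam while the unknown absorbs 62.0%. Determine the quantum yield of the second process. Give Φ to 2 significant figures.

Φ = 0.49

Photons absorbed by the actinometer: 2.19e-4 / 0.311 = 7.042e-4 mol.
Incident flux: 7.042e-4 / 0.941 = 7.484e-4 einstein.
Absorbed by unknown: 0.620 × 7.484e-4 = 4.640e-4 mol.
Φ(unknown) = 2.29e-4 / 4.640e-4 = 0.49.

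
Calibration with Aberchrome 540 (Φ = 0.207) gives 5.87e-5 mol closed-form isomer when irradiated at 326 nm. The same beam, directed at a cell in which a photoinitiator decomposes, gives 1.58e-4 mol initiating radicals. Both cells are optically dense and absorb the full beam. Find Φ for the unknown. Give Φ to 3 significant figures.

Photons absorbed by the actinometer: 5.87e-5 / 0.207 = 2.836e-4 mol.
Φ(unknown) = 1.58e-4 / 2.836e-4 = 0.557.

Φ = 0.557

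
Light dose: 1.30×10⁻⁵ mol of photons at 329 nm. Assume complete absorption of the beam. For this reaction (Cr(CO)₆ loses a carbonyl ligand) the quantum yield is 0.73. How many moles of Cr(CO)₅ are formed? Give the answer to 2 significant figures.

Product: Φ × n_abs = 0.73 × 1.30×10⁻⁵ = 9.490×10⁻⁶ mol.

9.5×10⁻⁶ mol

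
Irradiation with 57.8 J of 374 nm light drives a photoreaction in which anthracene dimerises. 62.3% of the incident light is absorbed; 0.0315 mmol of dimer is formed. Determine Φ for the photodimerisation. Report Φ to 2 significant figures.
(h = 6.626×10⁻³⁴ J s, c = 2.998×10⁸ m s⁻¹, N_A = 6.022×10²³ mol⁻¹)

Φ = 0.28

Product: 0.0315 mmol = 3.15×10⁻⁵ mol.
Photon energy at 374 nm: hc/λ = (6.626×10⁻³⁴)(2.998×10⁸)/(374×10⁻⁹) = 5.311×10⁻¹⁹ J.
Photons incident: 57.8 / 5.311×10⁻¹⁹ = 1.088×10²⁰, i.e. 1.088×10²⁰/6.022×10²³ = 1.807×10⁻⁴ mol.
Photons absorbed: 0.623 × 1.807×10⁻⁴ = 1.126×10⁻⁴ mol.
Φ = 3.15×10⁻⁵ mol / 1.126×10⁻⁴ mol photons = 0.28.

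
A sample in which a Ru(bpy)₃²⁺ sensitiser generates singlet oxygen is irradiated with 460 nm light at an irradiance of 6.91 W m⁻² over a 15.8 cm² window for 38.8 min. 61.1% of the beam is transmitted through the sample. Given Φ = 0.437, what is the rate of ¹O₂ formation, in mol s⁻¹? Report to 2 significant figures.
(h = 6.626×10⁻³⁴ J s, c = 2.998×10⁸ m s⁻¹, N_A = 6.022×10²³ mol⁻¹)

7.1×10⁻⁹ mol s⁻¹

Photon energy at 460 nm: hc/λ = (6.626×10⁻³⁴)(2.998×10⁸)/(460×10⁻⁹) = 4.318×10⁻¹⁹ J.
Energy delivered: (6.91 W m⁻²)(15.8×10⁻⁴ m²)(2328 s) = 25.42 J.
Photons incident: 25.42 / 4.318×10⁻¹⁹ = 5.887×10¹⁹, i.e. 5.887×10¹⁹/6.022×10²³ = 9.776×10⁻⁵ mol.
Fraction absorbed: 1 − 61.1/100 = 0.3890.
Photons absorbed: 0.3890 × 9.776×10⁻⁵ = 3.803×10⁻⁵ mol.
Product formed: 0.437 × 3.803×10⁻⁵ = 1.662×10⁻⁵ mol.
Rate: 1.662×10⁻⁵ / 2328 s = 7.1×10⁻⁹ mol s⁻¹.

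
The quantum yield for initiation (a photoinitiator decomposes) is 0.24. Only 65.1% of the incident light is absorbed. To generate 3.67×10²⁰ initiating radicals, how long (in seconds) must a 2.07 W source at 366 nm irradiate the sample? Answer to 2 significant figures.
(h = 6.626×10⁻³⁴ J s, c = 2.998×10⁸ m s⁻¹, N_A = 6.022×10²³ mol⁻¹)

Product: 3.67×10²⁰ / 6.022×10²³ = 6.094×10⁻⁴ mol.
Photons that must be absorbed: 6.094×10⁻⁴ / 0.24 = 0.002539 mol.
Incident photons needed: 0.002539 / 0.651 = 0.003900 mol.
Photon energy: hc/λ = 5.428×10⁻¹⁹ J; per mole, 3.269×10⁵ J mol⁻¹.
Energy required: 0.003900 × 3.269×10⁵ = 1275 J.
Time: 1275 J / 2.07 W = 620 s.

t ≈ 620 s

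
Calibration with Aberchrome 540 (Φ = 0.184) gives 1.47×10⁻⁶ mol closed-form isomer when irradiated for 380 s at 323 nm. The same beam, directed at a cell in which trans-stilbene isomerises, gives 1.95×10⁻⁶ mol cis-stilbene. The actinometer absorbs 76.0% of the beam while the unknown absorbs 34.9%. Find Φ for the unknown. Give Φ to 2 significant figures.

Φ = 0.53

Photons absorbed by the actinometer: 1.47×10⁻⁶ / 0.184 = 7.989×10⁻⁶ mol.
Incident flux: 7.989×10⁻⁶ / 0.760 = 1.051×10⁻⁵ einstein.
Absorbed by unknown: 0.349 × 1.051×10⁻⁵ = 3.668×10⁻⁶ mol.
Φ(unknown) = 1.95×10⁻⁶ / 3.668×10⁻⁶ = 0.53.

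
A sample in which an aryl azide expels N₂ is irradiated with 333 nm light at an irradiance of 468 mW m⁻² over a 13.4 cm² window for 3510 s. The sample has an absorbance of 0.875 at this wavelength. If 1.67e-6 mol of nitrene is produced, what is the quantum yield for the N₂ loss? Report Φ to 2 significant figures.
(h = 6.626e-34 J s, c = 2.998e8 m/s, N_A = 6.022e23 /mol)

Φ = 0.31

Photon energy at 333 nm: hc/λ = (6.626e-34)(2.998e8)/(333e-9) = 5.965e-19 J.
Energy delivered: (468 mW m⁻²)(13.4e-4 m²)(3510 s) = 2.201 J.
Photons incident: 2.201 / 5.965e-19 = 3.690e18, i.e. 3.690e18/6.022e23 = 6.128e-6 mol.
Fraction absorbed: 1 − 10^(−0.875) = 0.8666.
Photons absorbed: 0.8666 × 6.128e-6 = 5.311e-6 mol.
Φ = 1.67e-6 mol / 5.311e-6 mol photons = 0.31.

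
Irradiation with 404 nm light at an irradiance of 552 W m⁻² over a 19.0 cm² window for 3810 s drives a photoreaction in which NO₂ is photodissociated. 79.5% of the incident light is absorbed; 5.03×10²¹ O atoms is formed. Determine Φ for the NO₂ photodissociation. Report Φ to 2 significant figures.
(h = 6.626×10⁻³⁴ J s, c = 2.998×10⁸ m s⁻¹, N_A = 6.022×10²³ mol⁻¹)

Product: 5.03×10²¹ / 6.022×10²³ = 0.008353 mol.
Photon energy at 404 nm: hc/λ = (6.626×10⁻³⁴)(2.998×10⁸)/(404×10⁻⁹) = 4.917×10⁻¹⁹ J.
Energy delivered: (552 W m⁻²)(19.0×10⁻⁴ m²)(3810 s) = 3996 J.
Photons incident: 3996 / 4.917×10⁻¹⁹ = 8.127×10²¹, i.e. 8.127×10²¹/6.022×10²³ = 0.01350 mol.
Photons absorbed: 0.795 × 0.01350 = 0.01073 mol.
Φ = 0.008353 mol / 0.01073 mol photons = 0.78.

Φ = 0.78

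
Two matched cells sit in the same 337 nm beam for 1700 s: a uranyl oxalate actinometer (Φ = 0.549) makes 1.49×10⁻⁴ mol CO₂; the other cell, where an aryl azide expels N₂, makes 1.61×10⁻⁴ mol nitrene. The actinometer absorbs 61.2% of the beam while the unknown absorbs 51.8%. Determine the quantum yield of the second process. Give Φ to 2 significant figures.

Φ = 0.70

Photons absorbed by the actinometer: 1.49×10⁻⁴ / 0.549 = 2.714×10⁻⁴ mol.
Incident flux: 2.714×10⁻⁴ / 0.612 = 4.435×10⁻⁴ einstein.
Absorbed by unknown: 0.518 × 4.435×10⁻⁴ = 2.297×10⁻⁴ mol.
Φ(unknown) = 1.61×10⁻⁴ / 2.297×10⁻⁴ = 0.70.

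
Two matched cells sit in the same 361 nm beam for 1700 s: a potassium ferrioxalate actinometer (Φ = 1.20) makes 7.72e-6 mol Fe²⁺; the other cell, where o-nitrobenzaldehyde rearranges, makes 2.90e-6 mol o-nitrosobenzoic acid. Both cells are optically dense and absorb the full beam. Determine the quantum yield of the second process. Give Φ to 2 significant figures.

Φ = 0.45

Photons absorbed by the actinometer: 7.72e-6 / 1.20 = 6.433e-6 mol.
Φ(unknown) = 2.90e-6 / 6.433e-6 = 0.45.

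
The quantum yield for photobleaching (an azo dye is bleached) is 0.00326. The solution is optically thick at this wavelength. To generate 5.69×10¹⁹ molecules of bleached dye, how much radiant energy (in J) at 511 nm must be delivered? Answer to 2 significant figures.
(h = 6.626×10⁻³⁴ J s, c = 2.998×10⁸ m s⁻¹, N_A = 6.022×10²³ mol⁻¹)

Product: 5.69×10¹⁹ / 6.022×10²³ = 9.449×10⁻⁵ mol.
Photons that must be absorbed: 9.449×10⁻⁵ / 0.00326 = 0.02898 mol.
Photon energy: hc/λ = 3.887×10⁻¹⁹ J; per mole, 2.341×10⁵ J mol⁻¹.
Energy required: 0.02898 × 2.341×10⁵ = 6800 J.

6800 J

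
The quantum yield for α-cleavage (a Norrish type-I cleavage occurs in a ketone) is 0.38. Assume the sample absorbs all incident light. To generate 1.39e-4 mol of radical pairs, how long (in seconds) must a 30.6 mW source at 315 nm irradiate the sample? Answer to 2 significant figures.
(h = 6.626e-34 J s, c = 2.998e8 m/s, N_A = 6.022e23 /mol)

Photons that must be absorbed: 1.39e-4 / 0.38 = 3.658e-4 mol.
Photon energy: hc/λ = 6.306e-19 J; per mole, 3.797e5 J mol⁻¹.
Energy required: 3.658e-4 × 3.797e5 = 138.9 J.
Time: 138.9 J / 0.0306 W = 4500 s.

t ≈ 4500 s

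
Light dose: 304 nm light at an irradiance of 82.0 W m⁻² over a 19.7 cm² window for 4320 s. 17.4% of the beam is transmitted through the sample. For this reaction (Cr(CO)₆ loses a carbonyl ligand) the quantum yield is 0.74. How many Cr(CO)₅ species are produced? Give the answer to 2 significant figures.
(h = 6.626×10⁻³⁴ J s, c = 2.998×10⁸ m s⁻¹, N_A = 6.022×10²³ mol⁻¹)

Photon energy at 304 nm: hc/λ = (6.626×10⁻³⁴)(2.998×10⁸)/(304×10⁻⁹) = 6.534×10⁻¹⁹ J.
Energy delivered: (82.0 W m⁻²)(19.7×10⁻⁴ m²)(4320 s) = 697.9 J.
Photons incident: 697.9 / 6.534×10⁻¹⁹ = 1.068×10²¹, i.e. 1.068×10²¹/6.022×10²³ = 0.001773 mol.
Fraction absorbed: 1 − 17.4/100 = 0.8260.
Photons absorbed: 0.8260 × 0.001773 = 0.001464 mol.
Product: Φ × n_abs = 0.74 × 0.001464 = 0.001083 mol.
As a count: 0.001083 × 6.022×10²³ = 6.5×10²⁰.

6.5×10²⁰ species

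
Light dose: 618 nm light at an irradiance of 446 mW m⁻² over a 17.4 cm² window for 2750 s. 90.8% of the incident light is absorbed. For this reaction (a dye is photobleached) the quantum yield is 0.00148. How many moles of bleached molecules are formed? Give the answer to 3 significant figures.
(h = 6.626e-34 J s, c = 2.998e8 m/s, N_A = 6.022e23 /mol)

Photon energy at 618 nm: hc/λ = (6.626e-34)(2.998e8)/(618e-9) = 3.214e-19 J.
Energy delivered: (446 mW m⁻²)(17.4e-4 m²)(2750 s) = 2.134 J.
Photons incident: 2.134 / 3.214e-19 = 6.640e18, i.e. 6.640e18/6.022e23 = 1.103e-5 mol.
Photons absorbed: 0.908 × 1.103e-5 = 1.002e-5 mol.
Product: Φ × n_abs = 0.00148 × 1.002e-5 = 1.483e-8 mol.

1.48e-8 mol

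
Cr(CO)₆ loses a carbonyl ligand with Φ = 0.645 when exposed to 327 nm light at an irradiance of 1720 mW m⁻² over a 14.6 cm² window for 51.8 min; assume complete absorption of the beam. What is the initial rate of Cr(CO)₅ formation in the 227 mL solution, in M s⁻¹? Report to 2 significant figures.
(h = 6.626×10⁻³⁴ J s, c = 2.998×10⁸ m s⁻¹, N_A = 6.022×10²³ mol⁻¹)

2.0×10⁻⁸ M s⁻¹

Photon energy at 327 nm: hc/λ = (6.626×10⁻³⁴)(2.998×10⁸)/(327×10⁻⁹) = 6.075×10⁻¹⁹ J.
Energy delivered: (1720 mW m⁻²)(14.6×10⁻⁴ m²)(3108 s) = 7.805 J.
Photons incident: 7.805 / 6.075×10⁻¹⁹ = 1.285×10¹⁹, i.e. 1.285×10¹⁹/6.022×10²³ = 2.134×10⁻⁵ mol.
Product formed: 0.645 × 2.134×10⁻⁵ = 1.376×10⁻⁵ mol.
Rate: 1.376×10⁻⁵ mol / (3108 s × 0.227 L) = 2.0×10⁻⁸ M s⁻¹.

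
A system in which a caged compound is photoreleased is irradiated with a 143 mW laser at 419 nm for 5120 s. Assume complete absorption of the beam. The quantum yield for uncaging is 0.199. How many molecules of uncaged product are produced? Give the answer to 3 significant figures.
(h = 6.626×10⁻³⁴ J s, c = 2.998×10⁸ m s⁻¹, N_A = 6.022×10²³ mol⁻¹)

Photon energy at 419 nm: hc/λ = (6.626×10⁻³⁴)(2.998×10⁸)/(419×10⁻⁹) = 4.741×10⁻¹⁹ J.
Energy delivered: (143 mW)(5120 s) = 732.2 J.
Photons incident: 732.2 / 4.741×10⁻¹⁹ = 1.544×10²¹, i.e. 1.544×10²¹/6.022×10²³ = 0.002564 mol.
Product: Φ × n_abs = 0.199 × 0.002564 = 5.102×10⁻⁴ mol.
As a count: 5.102×10⁻⁴ × 6.022×10²³ = 3.07×10²⁰.

3.07×10²⁰ molecules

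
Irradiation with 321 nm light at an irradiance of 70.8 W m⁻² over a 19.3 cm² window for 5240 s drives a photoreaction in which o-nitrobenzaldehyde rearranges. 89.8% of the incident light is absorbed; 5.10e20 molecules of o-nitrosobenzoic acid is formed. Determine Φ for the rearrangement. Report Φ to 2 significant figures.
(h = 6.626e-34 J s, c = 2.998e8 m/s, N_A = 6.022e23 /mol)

Product: 5.10e20 / 6.022e23 = 8.469e-4 mol.
Photon energy at 321 nm: hc/λ = (6.626e-34)(2.998e8)/(321e-9) = 6.188e-19 J.
Energy delivered: (70.8 W m⁻²)(19.3e-4 m²)(5240 s) = 716.0 J.
Photons incident: 716.0 / 6.188e-19 = 1.157e21, i.e. 1.157e21/6.022e23 = 0.001921 mol.
Photons absorbed: 0.898 × 0.001921 = 0.001725 mol.
Φ = 8.469e-4 mol / 0.001725 mol photons = 0.49.

Φ = 0.49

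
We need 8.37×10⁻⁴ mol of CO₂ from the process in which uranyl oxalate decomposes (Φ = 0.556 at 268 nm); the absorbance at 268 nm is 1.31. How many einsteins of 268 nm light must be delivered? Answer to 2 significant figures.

0.0016 einstein

Photons that must be absorbed: 8.37×10⁻⁴ / 0.556 = 0.001505 mol.
Fraction absorbed: 1 − 10^(−1.31) = 0.9510.
Incident photons needed: 0.001505 / 0.9510 = 0.001583 mol.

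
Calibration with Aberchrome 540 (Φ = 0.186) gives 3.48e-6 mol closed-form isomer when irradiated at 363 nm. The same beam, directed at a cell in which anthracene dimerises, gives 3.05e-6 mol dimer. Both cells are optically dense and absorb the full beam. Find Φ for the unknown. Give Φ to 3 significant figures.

Φ = 0.163

Photons absorbed by the actinometer: 3.48e-6 / 0.186 = 1.871e-5 mol.
Φ(unknown) = 3.05e-6 / 1.871e-5 = 0.163.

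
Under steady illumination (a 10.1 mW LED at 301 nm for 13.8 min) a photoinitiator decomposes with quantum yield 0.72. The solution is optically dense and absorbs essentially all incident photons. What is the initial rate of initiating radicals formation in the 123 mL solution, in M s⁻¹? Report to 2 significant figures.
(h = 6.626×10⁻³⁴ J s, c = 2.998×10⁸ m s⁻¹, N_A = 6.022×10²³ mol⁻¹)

Photon energy at 301 nm: hc/λ = (6.626×10⁻³⁴)(2.998×10⁸)/(301×10⁻⁹) = 6.600×10⁻¹⁹ J.
Energy delivered: (10.1 mW)(828 s) = 8.363 J.
Photons incident: 8.363 / 6.600×10⁻¹⁹ = 1.267×10¹⁹, i.e. 1.267×10¹⁹/6.022×10²³ = 2.104×10⁻⁵ mol.
Product formed: 0.72 × 2.104×10⁻⁵ = 1.515×10⁻⁵ mol.
Rate: 1.515×10⁻⁵ mol / (828 s × 0.123 L) = 1.5×10⁻⁷ M s⁻¹.

1.5×10⁻⁷ M s⁻¹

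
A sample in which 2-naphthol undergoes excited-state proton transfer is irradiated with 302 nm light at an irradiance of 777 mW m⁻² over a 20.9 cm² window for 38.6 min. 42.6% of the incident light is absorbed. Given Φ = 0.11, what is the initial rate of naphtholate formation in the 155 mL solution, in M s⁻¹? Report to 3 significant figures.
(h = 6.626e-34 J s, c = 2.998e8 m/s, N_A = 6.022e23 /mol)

1.24e-9 M s⁻¹

Photon energy at 302 nm: hc/λ = (6.626e-34)(2.998e8)/(302e-9) = 6.578e-19 J.
Energy delivered: (777 mW m⁻²)(20.9e-4 m²)(2316 s) = 3.761 J.
Photons incident: 3.761 / 6.578e-19 = 5.718e18, i.e. 5.718e18/6.022e23 = 9.495e-6 mol.
Photons absorbed: 0.426 × 9.495e-6 = 4.045e-6 mol.
Product formed: 0.11 × 4.045e-6 = 4.450e-7 mol.
Rate: 4.450e-7 mol / (2316 s × 0.155 L) = 1.24e-9 M s⁻¹.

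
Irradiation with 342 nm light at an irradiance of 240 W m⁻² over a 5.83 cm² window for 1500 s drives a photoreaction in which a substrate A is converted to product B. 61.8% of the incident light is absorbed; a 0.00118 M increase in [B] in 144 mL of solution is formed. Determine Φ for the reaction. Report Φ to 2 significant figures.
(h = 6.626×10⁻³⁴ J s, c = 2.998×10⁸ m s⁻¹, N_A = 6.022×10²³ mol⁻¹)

Product: (0.00118 M)(0.144 L) = 1.699×10⁻⁴ mol.
Photon energy at 342 nm: hc/λ = (6.626×10⁻³⁴)(2.998×10⁸)/(342×10⁻⁹) = 5.808×10⁻¹⁹ J.
Energy delivered: (240 W m⁻²)(5.83×10⁻⁴ m²)(1500 s) = 209.9 J.
Photons incident: 209.9 / 5.808×10⁻¹⁹ = 3.614×10²⁰, i.e. 3.614×10²⁰/6.022×10²³ = 6.001×10⁻⁴ mol.
Photons absorbed: 0.618 × 6.001×10⁻⁴ = 3.709×10⁻⁴ mol.
Φ = 1.699×10⁻⁴ mol / 3.709×10⁻⁴ mol photons = 0.46.

Φ = 0.46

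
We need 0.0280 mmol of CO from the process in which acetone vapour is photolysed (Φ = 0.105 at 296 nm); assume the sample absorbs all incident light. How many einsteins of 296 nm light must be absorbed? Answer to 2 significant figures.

2.7e-4 einstein

Product: 0.0280 mmol = 2.80e-5 mol.
Photons that must be absorbed: 2.80e-5 / 0.105 = 2.667e-4 mol.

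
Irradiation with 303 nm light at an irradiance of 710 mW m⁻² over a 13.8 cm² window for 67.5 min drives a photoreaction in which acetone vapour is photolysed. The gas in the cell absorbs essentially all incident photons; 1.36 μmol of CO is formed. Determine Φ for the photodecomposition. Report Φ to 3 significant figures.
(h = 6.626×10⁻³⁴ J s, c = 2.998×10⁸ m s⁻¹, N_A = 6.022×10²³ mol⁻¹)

Product: 1.36 μmol = 1.36×10⁻⁶ mol.
Photon energy at 303 nm: hc/λ = (6.626×10⁻³⁴)(2.998×10⁸)/(303×10⁻⁹) = 6.556×10⁻¹⁹ J.
Energy delivered: (710 mW m⁻²)(13.8×10⁻⁴ m²)(4050 s) = 3.968 J.
Photons incident: 3.968 / 6.556×10⁻¹⁹ = 6.052×10¹⁸, i.e. 6.052×10¹⁸/6.022×10²³ = 1.005×10⁻⁵ mol.
Φ = 1.36×10⁻⁶ mol / 1.005×10⁻⁵ mol photons = 0.135.

Φ = 0.135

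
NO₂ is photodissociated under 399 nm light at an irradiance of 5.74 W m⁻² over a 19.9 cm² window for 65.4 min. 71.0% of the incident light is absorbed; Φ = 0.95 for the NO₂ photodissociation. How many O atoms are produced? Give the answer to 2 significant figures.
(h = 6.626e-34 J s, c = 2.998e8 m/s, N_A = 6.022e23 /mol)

6.1e19 atoms

Photon energy at 399 nm: hc/λ = (6.626e-34)(2.998e8)/(399e-9) = 4.979e-19 J.
Energy delivered: (5.74 W m⁻²)(19.9e-4 m²)(3924 s) = 44.82 J.
Photons incident: 44.82 / 4.979e-19 = 9.002e19, i.e. 9.002e19/6.022e23 = 1.495e-4 mol.
Photons absorbed: 0.710 × 1.495e-4 = 1.061e-4 mol.
Product: Φ × n_abs = 0.95 × 1.061e-4 = 1.008e-4 mol.
As a count: 1.008e-4 × 6.022e23 = 6.1e19.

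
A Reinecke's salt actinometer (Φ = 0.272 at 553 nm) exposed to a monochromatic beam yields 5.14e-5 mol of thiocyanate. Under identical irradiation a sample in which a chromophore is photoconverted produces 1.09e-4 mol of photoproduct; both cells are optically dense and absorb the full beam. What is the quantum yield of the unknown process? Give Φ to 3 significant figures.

Photons absorbed by the actinometer: 5.14e-5 / 0.272 = 1.890e-4 mol.
Φ(unknown) = 1.09e-4 / 1.890e-4 = 0.577.

Φ = 0.577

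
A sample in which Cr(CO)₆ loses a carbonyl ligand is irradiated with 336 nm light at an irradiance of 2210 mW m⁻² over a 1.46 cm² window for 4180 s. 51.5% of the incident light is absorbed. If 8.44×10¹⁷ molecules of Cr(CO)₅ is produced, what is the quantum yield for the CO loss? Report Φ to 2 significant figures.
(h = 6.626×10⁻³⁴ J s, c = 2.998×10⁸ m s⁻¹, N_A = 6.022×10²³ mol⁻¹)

Product: 8.44×10¹⁷ / 6.022×10²³ = 1.402×10⁻⁶ mol.
Photon energy at 336 nm: hc/λ = (6.626×10⁻³⁴)(2.998×10⁸)/(336×10⁻⁹) = 5.912×10⁻¹⁹ J.
Energy delivered: (2210 mW m⁻²)(1.46×10⁻⁴ m²)(4180 s) = 1.349 J.
Photons incident: 1.349 / 5.912×10⁻¹⁹ = 2.282×10¹⁸, i.e. 2.282×10¹⁸/6.022×10²³ = 3.789×10⁻⁶ mol.
Photons absorbed: 0.515 × 3.789×10⁻⁶ = 1.951×10⁻⁶ mol.
Φ = 1.402×10⁻⁶ mol / 1.951×10⁻⁶ mol photons = 0.72.

Φ = 0.72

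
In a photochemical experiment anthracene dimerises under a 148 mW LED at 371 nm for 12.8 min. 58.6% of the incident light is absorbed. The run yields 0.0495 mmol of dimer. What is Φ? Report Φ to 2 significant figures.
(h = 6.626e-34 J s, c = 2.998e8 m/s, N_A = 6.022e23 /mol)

Product: 0.0495 mmol = 4.95e-5 mol.
Photon energy at 371 nm: hc/λ = (6.626e-34)(2.998e8)/(371e-9) = 5.354e-19 J.
Energy delivered: (148 mW)(768 s) = 113.7 J.
Photons incident: 113.7 / 5.354e-19 = 2.124e20, i.e. 2.124e20/6.022e23 = 3.527e-4 mol.
Photons absorbed: 0.586 × 3.527e-4 = 2.067e-4 mol.
Φ = 4.95e-5 mol / 2.067e-4 mol photons = 0.24.

Φ = 0.24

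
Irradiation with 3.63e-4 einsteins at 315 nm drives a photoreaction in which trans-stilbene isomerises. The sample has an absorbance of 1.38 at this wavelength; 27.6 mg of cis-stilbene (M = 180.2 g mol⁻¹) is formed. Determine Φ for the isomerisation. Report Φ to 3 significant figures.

Product: 27.6 mg / 180.2 g mol⁻¹ = 1.532e-4 mol.
Fraction absorbed: 1 − 10^(−1.38) = 0.9583.
Photons absorbed: 0.9583 × 3.63e-4 = 3.479e-4 mol.
Φ = 1.532e-4 mol / 3.479e-4 mol photons = 0.440.

Φ = 0.440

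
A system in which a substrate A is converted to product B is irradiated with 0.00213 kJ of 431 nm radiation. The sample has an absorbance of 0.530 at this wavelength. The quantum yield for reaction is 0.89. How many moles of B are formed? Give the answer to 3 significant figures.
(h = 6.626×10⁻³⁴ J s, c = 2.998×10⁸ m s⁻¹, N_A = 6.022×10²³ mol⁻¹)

Photon energy at 431 nm: hc/λ = (6.626×10⁻³⁴)(2.998×10⁸)/(431×10⁻⁹) = 4.609×10⁻¹⁹ J.
Incident energy: 0.00213 kJ = 2.13 J.
Photons incident: 2.13 / 4.609×10⁻¹⁹ = 4.621×10¹⁸, i.e. 4.621×10¹⁸/6.022×10²³ = 7.674×10⁻⁶ mol.
Fraction absorbed: 1 − 10^(−0.530) = 0.7049.
Photons absorbed: 0.7049 × 7.674×10⁻⁶ = 5.409×10⁻⁶ mol.
Product: Φ × n_abs = 0.89 × 5.409×10⁻⁶ = 4.814×10⁻⁶ mol.

4.81×10⁻⁶ mol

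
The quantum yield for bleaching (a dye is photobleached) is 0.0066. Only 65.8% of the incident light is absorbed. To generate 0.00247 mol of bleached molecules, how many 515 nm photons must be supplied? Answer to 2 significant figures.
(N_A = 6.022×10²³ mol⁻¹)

3.4×10²³ photons

Photons that must be absorbed: 0.00247 / 0.0066 = 0.3742 mol.
Incident photons needed: 0.3742 / 0.658 = 0.5687 mol.
Photon count: 0.5687 × 6.022×10²³ = 3.4×10²³.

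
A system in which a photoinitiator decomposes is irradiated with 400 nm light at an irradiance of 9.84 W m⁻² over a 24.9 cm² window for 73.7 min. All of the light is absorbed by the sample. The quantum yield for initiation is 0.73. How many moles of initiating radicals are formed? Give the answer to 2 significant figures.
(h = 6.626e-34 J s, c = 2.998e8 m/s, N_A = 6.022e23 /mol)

2.6e-4 mol

Photon energy at 400 nm: hc/λ = (6.626e-34)(2.998e8)/(400e-9) = 4.966e-19 J.
Energy delivered: (9.84 W m⁻²)(24.9e-4 m²)(4422 s) = 108.3 J.
Photons incident: 108.3 / 4.966e-19 = 2.181e20, i.e. 2.181e20/6.022e23 = 3.622e-4 mol.
Product: Φ × n_abs = 0.73 × 3.622e-4 = 2.644e-4 mol.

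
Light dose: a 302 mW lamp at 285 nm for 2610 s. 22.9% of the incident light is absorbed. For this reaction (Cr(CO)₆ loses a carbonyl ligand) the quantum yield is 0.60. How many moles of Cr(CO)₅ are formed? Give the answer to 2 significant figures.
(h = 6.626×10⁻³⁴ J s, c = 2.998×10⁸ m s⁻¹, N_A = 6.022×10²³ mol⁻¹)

Photon energy at 285 nm: hc/λ = (6.626×10⁻³⁴)(2.998×10⁸)/(285×10⁻⁹) = 6.970×10⁻¹⁹ J.
Energy delivered: (302 mW)(2610 s) = 788.2 J.
Photons incident: 788.2 / 6.970×10⁻¹⁹ = 1.131×10²¹, i.e. 1.131×10²¹/6.022×10²³ = 0.001878 mol.
Photons absorbed: 0.229 × 0.001878 = 4.301×10⁻⁴ mol.
Product: Φ × n_abs = 0.60 × 4.301×10⁻⁴ = 2.581×10⁻⁴ mol.

2.6×10⁻⁴ mol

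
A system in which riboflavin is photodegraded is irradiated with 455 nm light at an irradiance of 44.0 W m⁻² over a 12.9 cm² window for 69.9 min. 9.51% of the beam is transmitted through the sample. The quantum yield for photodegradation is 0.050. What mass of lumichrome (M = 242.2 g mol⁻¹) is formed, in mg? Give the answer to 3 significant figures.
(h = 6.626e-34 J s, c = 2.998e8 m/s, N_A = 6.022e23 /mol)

Photon energy at 455 nm: hc/λ = (6.626e-34)(2.998e8)/(455e-9) = 4.366e-19 J.
Energy delivered: (44.0 W m⁻²)(12.9e-4 m²)(4194 s) = 238.1 J.
Photons incident: 238.1 / 4.366e-19 = 5.454e20, i.e. 5.454e20/6.022e23 = 9.057e-4 mol.
Fraction absorbed: 1 − 9.51/100 = 0.9049.
Photons absorbed: 0.9049 × 9.057e-4 = 8.196e-4 mol.
Product: Φ × n_abs = 0.050 × 8.196e-4 = 4.098e-5 mol.
Mass: 4.098e-5 × 242.2 = 0.009925 g = 9.92 mg.

9.92 mg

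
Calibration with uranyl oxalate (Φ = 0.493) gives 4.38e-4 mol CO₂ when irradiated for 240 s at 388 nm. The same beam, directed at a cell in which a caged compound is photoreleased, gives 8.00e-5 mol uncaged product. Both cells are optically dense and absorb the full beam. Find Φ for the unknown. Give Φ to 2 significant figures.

Photons absorbed by the actinometer: 4.38e-4 / 0.493 = 8.884e-4 mol.
Φ(unknown) = 8.00e-5 / 8.884e-4 = 0.090.

Φ = 0.090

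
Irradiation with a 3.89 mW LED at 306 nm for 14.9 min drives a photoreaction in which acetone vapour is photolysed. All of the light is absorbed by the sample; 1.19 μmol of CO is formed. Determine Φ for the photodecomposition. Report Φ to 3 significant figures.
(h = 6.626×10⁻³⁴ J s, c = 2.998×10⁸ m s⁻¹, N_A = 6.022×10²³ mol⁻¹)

Φ = 0.134

Product: 1.19 μmol = 1.19×10⁻⁶ mol.
Photon energy at 306 nm: hc/λ = (6.626×10⁻³⁴)(2.998×10⁸)/(306×10⁻⁹) = 6.492×10⁻¹⁹ J.
Energy delivered: (3.89 mW)(894 s) = 3.478 J.
Photons incident: 3.478 / 6.492×10⁻¹⁹ = 5.357×10¹⁸, i.e. 5.357×10¹⁸/6.022×10²³ = 8.896×10⁻⁶ mol.
Φ = 1.19×10⁻⁶ mol / 8.896×10⁻⁶ mol photons = 0.134.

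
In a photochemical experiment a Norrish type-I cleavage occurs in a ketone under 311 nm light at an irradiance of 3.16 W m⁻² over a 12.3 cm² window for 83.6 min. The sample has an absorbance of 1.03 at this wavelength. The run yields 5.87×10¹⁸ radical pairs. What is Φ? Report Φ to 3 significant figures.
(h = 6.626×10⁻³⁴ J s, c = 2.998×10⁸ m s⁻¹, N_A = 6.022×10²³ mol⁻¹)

Φ = 0.212

Product: 5.87×10¹⁸ / 6.022×10²³ = 9.748×10⁻⁶ mol.
Photon energy at 311 nm: hc/λ = (6.626×10⁻³⁴)(2.998×10⁸)/(311×10⁻⁹) = 6.387×10⁻¹⁹ J.
Energy delivered: (3.16 W m⁻²)(12.3×10⁻⁴ m²)(5016 s) = 19.50 J.
Photons incident: 19.50 / 6.387×10⁻¹⁹ = 3.053×10¹⁹, i.e. 3.053×10¹⁹/6.022×10²³ = 5.070×10⁻⁵ mol.
Fraction absorbed: 1 − 10^(−1.03) = 0.9067.
Photons absorbed: 0.9067 × 5.070×10⁻⁵ = 4.597×10⁻⁵ mol.
Φ = 9.748×10⁻⁶ mol / 4.597×10⁻⁵ mol photons = 0.212.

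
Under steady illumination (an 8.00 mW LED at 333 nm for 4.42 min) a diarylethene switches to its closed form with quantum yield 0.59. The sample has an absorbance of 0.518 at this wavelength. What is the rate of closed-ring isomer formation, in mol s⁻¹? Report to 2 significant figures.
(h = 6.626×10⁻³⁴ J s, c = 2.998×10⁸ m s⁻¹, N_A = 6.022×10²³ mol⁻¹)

Photon energy at 333 nm: hc/λ = (6.626×10⁻³⁴)(2.998×10⁸)/(333×10⁻⁹) = 5.965×10⁻¹⁹ J.
Energy delivered: (8.00 mW)(265.2 s) = 2.122 J.
Photons incident: 2.122 / 5.965×10⁻¹⁹ = 3.557×10¹⁸, i.e. 3.557×10¹⁸/6.022×10²³ = 5.907×10⁻⁶ mol.
Fraction absorbed: 1 − 10^(−0.518) = 0.6966.
Photons absorbed: 0.6966 × 5.907×10⁻⁶ = 4.115×10⁻⁶ mol.
Product formed: 0.59 × 4.115×10⁻⁶ = 2.428×10⁻⁶ mol.
Rate: 2.428×10⁻⁶ / 265.2 s = 9.2×10⁻⁹ mol s⁻¹.

9.2×10⁻⁹ mol s⁻¹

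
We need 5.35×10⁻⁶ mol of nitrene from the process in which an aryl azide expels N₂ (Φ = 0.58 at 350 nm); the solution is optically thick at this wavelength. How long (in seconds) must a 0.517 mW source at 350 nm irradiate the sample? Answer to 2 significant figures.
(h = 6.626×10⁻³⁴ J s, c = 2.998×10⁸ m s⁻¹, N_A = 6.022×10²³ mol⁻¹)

t ≈ 6100 s

Photons that must be absorbed: 5.35×10⁻⁶ / 0.58 = 9.224×10⁻⁶ mol.
Photon energy: hc/λ = 5.676×10⁻¹⁹ J; per mole, 3.418×10⁵ J mol⁻¹.
Energy required: 9.224×10⁻⁶ × 3.418×10⁵ = 3.153 J.
Time: 3.153 J / 0.000517 W = 6100 s.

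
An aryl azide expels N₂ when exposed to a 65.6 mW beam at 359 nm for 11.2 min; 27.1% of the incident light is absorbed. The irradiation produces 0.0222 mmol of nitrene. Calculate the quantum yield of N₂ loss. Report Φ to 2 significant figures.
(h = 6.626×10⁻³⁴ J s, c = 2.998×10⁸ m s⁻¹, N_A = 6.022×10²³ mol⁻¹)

Φ = 0.62

Product: 0.0222 mmol = 2.22×10⁻⁵ mol.
Photon energy at 359 nm: hc/λ = (6.626×10⁻³⁴)(2.998×10⁸)/(359×10⁻⁹) = 5.533×10⁻¹⁹ J.
Energy delivered: (65.6 mW)(672 s) = 44.08 J.
Photons incident: 44.08 / 5.533×10⁻¹⁹ = 7.967×10¹⁹, i.e. 7.967×10¹⁹/6.022×10²³ = 1.323×10⁻⁴ mol.
Photons absorbed: 0.271 × 1.323×10⁻⁴ = 3.585×10⁻⁵ mol.
Φ = 2.22×10⁻⁵ mol / 3.585×10⁻⁵ mol photons = 0.62.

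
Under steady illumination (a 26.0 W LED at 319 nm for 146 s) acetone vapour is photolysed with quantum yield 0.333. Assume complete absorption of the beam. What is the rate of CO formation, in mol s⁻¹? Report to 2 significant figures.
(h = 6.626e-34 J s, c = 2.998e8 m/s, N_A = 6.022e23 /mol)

Photon energy at 319 nm: hc/λ = (6.626e-34)(2.998e8)/(319e-9) = 6.227e-19 J.
Energy delivered: (26.0 W)(146 s) = 3796 J.
Photons incident: 3796 / 6.227e-19 = 6.096e21, i.e. 6.096e21/6.022e23 = 0.01012 mol.
Product formed: 0.333 × 0.01012 = 0.003370 mol.
Rate: 0.003370 / 146 s = 2.3e-5 mol s⁻¹.

2.3e-5 mol s⁻¹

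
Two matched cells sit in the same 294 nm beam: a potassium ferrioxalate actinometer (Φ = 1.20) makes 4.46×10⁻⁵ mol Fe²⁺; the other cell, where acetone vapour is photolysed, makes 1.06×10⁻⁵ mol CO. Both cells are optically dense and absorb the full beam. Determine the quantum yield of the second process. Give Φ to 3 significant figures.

Φ = 0.285

Photons absorbed by the actinometer: 4.46×10⁻⁵ / 1.20 = 3.717×10⁻⁵ mol.
Φ(unknown) = 1.06×10⁻⁵ / 3.717×10⁻⁵ = 0.285.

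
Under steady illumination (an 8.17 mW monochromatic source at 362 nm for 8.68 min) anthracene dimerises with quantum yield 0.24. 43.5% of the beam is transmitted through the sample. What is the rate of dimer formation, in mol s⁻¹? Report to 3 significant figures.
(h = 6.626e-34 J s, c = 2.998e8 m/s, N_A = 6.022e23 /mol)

Photon energy at 362 nm: hc/λ = (6.626e-34)(2.998e8)/(362e-9) = 5.487e-19 J.
Energy delivered: (8.17 mW)(520.8 s) = 4.255 J.
Photons incident: 4.255 / 5.487e-19 = 7.755e18, i.e. 7.755e18/6.022e23 = 1.288e-5 mol.
Fraction absorbed: 1 − 43.5/100 = 0.5650.
Photons absorbed: 0.5650 × 1.288e-5 = 7.277e-6 mol.
Product formed: 0.24 × 7.277e-6 = 1.746e-6 mol.
Rate: 1.746e-6 / 520.8 s = 3.35e-9 mol s⁻¹.

3.35e-9 mol s⁻¹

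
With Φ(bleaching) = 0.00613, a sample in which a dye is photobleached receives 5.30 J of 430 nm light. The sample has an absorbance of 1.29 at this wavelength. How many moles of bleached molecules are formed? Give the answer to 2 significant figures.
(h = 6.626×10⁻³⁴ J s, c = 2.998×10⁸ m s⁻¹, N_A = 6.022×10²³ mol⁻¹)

1.1×10⁻⁷ mol

Photon energy at 430 nm: hc/λ = (6.626×10⁻³⁴)(2.998×10⁸)/(430×10⁻⁹) = 4.620×10⁻¹⁹ J.
Photons incident: 5.30 / 4.620×10⁻¹⁹ = 1.147×10¹⁹, i.e. 1.147×10¹⁹/6.022×10²³ = 1.905×10⁻⁵ mol.
Fraction absorbed: 1 − 10^(−1.29) = 0.9487.
Photons absorbed: 0.9487 × 1.905×10⁻⁵ = 1.807×10⁻⁵ mol.
Product: Φ × n_abs = 0.00613 × 1.807×10⁻⁵ = 1.108×10⁻⁷ mol.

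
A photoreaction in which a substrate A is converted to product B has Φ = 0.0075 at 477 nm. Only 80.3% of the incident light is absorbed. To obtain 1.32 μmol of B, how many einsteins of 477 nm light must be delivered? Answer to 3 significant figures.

Product: 1.32 μmol = 1.32e-6 mol.
Photons that must be absorbed: 1.32e-6 / 0.0075 = 1.760e-4 mol.
Incident photons needed: 1.760e-4 / 0.803 = 2.192e-4 mol.

2.19e-4 einstein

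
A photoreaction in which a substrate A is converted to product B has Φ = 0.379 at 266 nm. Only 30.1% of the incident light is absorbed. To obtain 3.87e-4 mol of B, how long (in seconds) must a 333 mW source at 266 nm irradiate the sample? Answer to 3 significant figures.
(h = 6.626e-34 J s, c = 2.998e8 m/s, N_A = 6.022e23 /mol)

Photons that must be absorbed: 3.87e-4 / 0.379 = 0.001021 mol.
Incident photons needed: 0.001021 / 0.301 = 0.003392 mol.
Photon energy: hc/λ = 7.468e-19 J; per mole, 4.497e5 J mol⁻¹.
Energy required: 0.003392 × 4.497e5 = 1525 J.
Time: 1525 J / 0.333 W = 4580 s.

t ≈ 4580 s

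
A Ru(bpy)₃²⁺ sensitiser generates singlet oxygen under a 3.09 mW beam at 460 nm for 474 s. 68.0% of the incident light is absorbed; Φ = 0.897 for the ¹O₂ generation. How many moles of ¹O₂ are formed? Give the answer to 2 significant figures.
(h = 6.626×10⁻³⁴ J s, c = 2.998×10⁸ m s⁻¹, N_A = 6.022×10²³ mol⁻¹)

3.4×10⁻⁶ mol

Photon energy at 460 nm: hc/λ = (6.626×10⁻³⁴)(2.998×10⁸)/(460×10⁻⁹) = 4.318×10⁻¹⁹ J.
Energy delivered: (3.09 mW)(474 s) = 1.465 J.
Photons incident: 1.465 / 4.318×10⁻¹⁹ = 3.393×10¹⁸, i.e. 3.393×10¹⁸/6.022×10²³ = 5.634×10⁻⁶ mol.
Photons absorbed: 0.680 × 5.634×10⁻⁶ = 3.831×10⁻⁶ mol.
Product: Φ × n_abs = 0.897 × 3.831×10⁻⁶ = 3.436×10⁻⁶ mol.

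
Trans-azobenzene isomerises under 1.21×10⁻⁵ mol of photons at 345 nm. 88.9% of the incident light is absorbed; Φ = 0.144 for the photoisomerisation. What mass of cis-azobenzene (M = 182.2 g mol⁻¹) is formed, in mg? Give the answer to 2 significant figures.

0.28 mg

Photons absorbed: 0.889 × 1.21×10⁻⁵ = 1.076×10⁻⁵ mol.
Product: Φ × n_abs = 0.144 × 1.076×10⁻⁵ = 1.549×10⁻⁶ mol.
Mass: 1.549×10⁻⁶ × 182.2 = 2.822×10⁻⁴ g = 0.28 mg.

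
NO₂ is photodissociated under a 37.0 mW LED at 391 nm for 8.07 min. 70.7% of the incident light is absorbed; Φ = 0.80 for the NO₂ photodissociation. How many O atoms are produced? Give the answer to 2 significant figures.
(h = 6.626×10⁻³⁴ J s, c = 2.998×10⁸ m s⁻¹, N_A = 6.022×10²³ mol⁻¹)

2.0×10¹⁹ atoms

Photon energy at 391 nm: hc/λ = (6.626×10⁻³⁴)(2.998×10⁸)/(391×10⁻⁹) = 5.080×10⁻¹⁹ J.
Energy delivered: (37.0 mW)(484.2 s) = 17.92 J.
Photons incident: 17.92 / 5.080×10⁻¹⁹ = 3.528×10¹⁹, i.e. 3.528×10¹⁹/6.022×10²³ = 5.859×10⁻⁵ mol.
Photons absorbed: 0.707 × 5.859×10⁻⁵ = 4.142×10⁻⁵ mol.
Product: Φ × n_abs = 0.80 × 4.142×10⁻⁵ = 3.314×10⁻⁵ mol.
As a count: 3.314×10⁻⁵ × 6.022×10²³ = 2.0×10¹⁹.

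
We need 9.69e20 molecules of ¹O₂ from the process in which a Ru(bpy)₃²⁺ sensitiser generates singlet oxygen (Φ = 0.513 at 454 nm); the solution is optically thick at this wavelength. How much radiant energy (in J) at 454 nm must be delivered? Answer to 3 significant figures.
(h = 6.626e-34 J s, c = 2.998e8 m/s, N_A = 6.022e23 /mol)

826 J

Product: 9.69e20 / 6.022e23 = 0.001609 mol.
Photons that must be absorbed: 0.001609 / 0.513 = 0.003136 mol.
Photon energy: hc/λ = 4.375e-19 J; per mole, 2.635e5 J mol⁻¹.
Energy required: 0.003136 × 2.635e5 = 826 J.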